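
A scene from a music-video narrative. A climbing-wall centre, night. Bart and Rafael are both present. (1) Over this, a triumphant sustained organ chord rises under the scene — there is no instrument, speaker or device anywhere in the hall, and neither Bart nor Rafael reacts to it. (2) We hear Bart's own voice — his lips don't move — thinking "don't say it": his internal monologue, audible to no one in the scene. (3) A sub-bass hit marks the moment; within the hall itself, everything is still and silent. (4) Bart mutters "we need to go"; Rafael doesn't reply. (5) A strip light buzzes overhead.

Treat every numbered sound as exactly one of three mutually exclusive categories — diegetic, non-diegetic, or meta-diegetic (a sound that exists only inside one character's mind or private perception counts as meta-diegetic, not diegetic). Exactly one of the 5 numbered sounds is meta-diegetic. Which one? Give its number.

(1) is non-diegetic: nothing in the hall produces it and the characters don't hear it — pure soundtrack.
Sound (2): Bart's thought-voice: a private mental sound no other character can hear, so meta-diegetic.
Sound (3): nothing in the scene produces it; it's an accent added for the audience, so non-diegetic.
Sound (4): spoken by a character present in the story world, so diegetic.
(5) is diegetic: it's the actual ambient sound of the location.
Only (2) is meta-diegetic.

2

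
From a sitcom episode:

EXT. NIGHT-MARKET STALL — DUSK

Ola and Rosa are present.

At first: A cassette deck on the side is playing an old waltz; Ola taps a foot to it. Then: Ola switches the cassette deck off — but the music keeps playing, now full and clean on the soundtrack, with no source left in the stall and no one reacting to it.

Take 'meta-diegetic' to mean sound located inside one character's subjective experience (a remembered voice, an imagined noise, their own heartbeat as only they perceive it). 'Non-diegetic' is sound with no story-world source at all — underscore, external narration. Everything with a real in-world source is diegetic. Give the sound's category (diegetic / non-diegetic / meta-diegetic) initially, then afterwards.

Initially: a cassette deck is a real in-scene source and Ola reacts to it → diegetic.
Afterwards: there is no longer any in-world source and no one can hear it — it has become underscore → non-diegetic.

diegetic, non-diegetic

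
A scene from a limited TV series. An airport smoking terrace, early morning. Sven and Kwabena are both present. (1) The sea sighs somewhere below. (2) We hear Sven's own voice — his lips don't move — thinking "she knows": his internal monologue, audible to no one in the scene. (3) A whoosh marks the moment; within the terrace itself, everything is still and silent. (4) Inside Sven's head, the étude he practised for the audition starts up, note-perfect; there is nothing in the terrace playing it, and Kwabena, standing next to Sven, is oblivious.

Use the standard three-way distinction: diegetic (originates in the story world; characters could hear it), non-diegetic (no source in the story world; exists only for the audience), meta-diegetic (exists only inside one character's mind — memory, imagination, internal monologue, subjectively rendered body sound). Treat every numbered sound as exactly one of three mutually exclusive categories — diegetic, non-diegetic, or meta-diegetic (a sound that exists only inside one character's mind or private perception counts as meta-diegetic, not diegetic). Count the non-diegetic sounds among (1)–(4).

1

Sound (1): it's the actual ambient sound of the location, so diegetic.
(2) it's Sven's unspoken thought, heard only by the audience via his subjectivity → meta-diegetic.
Sound (3): an editorial stinger — it belongs to the cut, not the story world, so non-diegetic.
(4) is meta-diegetic: remembered music, private to Sven — Kwabena is oblivious because it isn't in the room.
So 1 of the 4 is non-diegetic: (3).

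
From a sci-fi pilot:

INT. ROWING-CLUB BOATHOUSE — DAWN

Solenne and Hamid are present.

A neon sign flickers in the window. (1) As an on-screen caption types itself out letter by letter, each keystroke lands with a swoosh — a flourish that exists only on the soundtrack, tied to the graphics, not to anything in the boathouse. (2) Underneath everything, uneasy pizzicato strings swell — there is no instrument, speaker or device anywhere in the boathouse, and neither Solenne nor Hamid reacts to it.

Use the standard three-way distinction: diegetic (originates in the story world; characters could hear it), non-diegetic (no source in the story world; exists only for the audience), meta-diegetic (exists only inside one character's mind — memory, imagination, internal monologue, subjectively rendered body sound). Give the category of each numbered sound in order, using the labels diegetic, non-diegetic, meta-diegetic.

non-diegetic, non-diegetic

(1) is non-diegetic: it accompanies on-screen graphics, not anything inside the story world.
(2) is non-diegetic: nothing in the boathouse produces it and the characters don't hear it — pure soundtrack.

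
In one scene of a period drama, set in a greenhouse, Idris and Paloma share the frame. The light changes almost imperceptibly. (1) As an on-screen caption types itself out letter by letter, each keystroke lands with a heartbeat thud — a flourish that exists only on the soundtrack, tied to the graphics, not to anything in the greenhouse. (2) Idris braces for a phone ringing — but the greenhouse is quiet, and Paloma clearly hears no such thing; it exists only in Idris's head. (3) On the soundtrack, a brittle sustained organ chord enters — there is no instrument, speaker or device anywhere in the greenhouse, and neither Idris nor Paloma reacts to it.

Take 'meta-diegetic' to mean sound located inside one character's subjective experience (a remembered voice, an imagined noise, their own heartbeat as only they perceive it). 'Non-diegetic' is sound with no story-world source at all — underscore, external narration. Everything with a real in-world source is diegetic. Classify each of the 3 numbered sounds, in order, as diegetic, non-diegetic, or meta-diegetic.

(1) is non-diegetic: it accompanies on-screen graphics, not anything inside the story world.
Sound (2): subjective to Idris: the greenhouse is silent and Paloma hears nothing, so meta-diegetic.
(3) it has no source in the story world and no character can hear it — it's underscore → non-diegetic.

non-diegetic, meta-diegetic, non-diegetic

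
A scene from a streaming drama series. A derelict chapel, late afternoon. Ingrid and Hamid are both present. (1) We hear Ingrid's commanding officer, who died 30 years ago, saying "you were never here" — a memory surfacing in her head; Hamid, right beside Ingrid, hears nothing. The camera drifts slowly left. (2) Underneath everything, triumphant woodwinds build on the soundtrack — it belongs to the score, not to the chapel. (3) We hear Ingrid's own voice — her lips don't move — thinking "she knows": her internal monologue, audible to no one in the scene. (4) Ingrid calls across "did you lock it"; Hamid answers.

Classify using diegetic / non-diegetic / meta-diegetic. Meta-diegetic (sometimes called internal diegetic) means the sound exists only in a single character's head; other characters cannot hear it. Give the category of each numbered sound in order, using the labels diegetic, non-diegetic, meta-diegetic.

(1) is meta-diegetic: it's Ingrid's recollection rendered as sound; the other character can't hear it.
(2) is non-diegetic: it has no source in the story world and no character can hear it — it's underscore.
Sound (3): it's Ingrid's unspoken thought, heard only by the audience via her subjectivity, so meta-diegetic.
(4) on-screen dialogue — Ingrid speaks and Hamid is there to hear → diegetic.

meta-diegetic, non-diegetic, meta-diegetic, diegetic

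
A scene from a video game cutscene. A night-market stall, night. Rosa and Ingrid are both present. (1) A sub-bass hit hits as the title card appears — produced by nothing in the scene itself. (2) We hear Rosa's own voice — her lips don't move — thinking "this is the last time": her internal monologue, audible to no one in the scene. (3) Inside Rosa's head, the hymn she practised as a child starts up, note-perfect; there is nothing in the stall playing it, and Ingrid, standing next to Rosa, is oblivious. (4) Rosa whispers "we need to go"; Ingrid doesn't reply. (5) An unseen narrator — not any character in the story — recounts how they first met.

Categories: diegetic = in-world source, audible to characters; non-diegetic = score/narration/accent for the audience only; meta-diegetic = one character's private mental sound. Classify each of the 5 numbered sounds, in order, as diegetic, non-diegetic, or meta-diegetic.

non-diegetic, meta-diegetic, meta-diegetic, diegetic, non-diegetic

(1) is non-diegetic: nothing in the scene produces it; it's an accent added for the audience.
(2) Rosa's thought-voice: a private mental sound no other character can hear → meta-diegetic.
(3) is meta-diegetic: the music is a memory playing inside Rosa's mind alone; no real-world source, Ingrid can't hear it.
(4) on-screen dialogue — Rosa speaks and Ingrid is there to hear → diegetic.
(5) is non-diegetic: external voice-over — not a character, not heard by anyone in the scene.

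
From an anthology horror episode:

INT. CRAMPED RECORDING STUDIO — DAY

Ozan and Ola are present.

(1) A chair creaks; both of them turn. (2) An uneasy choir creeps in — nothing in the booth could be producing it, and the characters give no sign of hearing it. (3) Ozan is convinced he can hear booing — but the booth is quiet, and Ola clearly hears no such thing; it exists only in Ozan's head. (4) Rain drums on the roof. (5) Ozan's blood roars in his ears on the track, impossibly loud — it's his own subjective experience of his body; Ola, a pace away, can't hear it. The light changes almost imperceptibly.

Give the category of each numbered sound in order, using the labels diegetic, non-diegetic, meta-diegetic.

diegetic, non-diegetic, meta-diegetic, diegetic, meta-diegetic

Sound (1): an in-world source (a chair); characters could hear it, so diegetic.
Sound (2): it has no source in the story world and no character can hear it — it's underscore, so non-diegetic.
(3) Ozan alone 'hears' it — an imagined sound, not present in the space → meta-diegetic.
(4) it's the actual ambient sound of the location → diegetic.
Sound (5): it's Ozan's internal bodily sensation rendered as sound; only Ozan 'hears' it, so meta-diegetic.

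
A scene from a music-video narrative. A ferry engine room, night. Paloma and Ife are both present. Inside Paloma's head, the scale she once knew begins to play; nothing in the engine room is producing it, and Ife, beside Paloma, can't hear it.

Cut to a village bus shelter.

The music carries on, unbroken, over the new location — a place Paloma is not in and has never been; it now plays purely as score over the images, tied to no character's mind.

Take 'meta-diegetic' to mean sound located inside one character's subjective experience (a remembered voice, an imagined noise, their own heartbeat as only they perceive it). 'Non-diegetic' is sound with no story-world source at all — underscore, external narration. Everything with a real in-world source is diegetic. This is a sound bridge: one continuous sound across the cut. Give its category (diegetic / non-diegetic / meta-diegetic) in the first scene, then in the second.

meta-diegetic, non-diegetic

Scene one: the music exists only inside Paloma's mind; Ife can't hear it → meta-diegetic.
Scene two: it's detached from Paloma entirely and plays over unrelated images with no in-world source — conventional underscore → non-diegetic.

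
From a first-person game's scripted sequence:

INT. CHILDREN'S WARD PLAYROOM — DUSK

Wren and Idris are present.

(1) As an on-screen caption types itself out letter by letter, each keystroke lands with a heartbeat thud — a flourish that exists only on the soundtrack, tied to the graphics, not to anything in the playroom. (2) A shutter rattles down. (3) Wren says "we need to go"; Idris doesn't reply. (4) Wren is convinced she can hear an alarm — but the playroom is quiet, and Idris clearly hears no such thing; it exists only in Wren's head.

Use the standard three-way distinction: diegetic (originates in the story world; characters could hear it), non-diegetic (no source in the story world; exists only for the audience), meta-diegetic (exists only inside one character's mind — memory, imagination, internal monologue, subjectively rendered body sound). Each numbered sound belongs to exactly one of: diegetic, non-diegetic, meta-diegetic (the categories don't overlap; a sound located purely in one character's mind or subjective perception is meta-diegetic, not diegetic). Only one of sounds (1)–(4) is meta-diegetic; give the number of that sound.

4

Sound (1): the caption isn't part of the story world, so neither is the sound tied to it, so non-diegetic.
(2) the sound comes from a shutter physically present in the location → diegetic.
(3) is diegetic: Wren is a character speaking aloud in the scene.
(4) the sound is imagined by Wren; nothing in the story world is producing it and Idris can't hear it → meta-diegetic.
Only (4) is meta-diegetic.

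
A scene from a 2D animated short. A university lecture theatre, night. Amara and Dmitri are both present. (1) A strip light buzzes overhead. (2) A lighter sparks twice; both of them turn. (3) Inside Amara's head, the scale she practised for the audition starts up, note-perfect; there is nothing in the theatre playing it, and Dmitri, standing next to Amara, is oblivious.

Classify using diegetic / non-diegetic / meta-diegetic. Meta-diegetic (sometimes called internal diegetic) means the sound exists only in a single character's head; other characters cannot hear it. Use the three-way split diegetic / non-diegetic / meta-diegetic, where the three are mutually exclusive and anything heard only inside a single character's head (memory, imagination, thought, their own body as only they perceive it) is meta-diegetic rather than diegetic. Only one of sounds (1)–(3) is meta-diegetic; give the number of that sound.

(1) is diegetic: ambient/room sound belonging to the story's physical space.
(2) is diegetic: the sound comes from a lighter physically present in the location.
(3) it lives in Amara's subjectivity, not in the theatre → meta-diegetic.
Only (3) is meta-diegetic.

3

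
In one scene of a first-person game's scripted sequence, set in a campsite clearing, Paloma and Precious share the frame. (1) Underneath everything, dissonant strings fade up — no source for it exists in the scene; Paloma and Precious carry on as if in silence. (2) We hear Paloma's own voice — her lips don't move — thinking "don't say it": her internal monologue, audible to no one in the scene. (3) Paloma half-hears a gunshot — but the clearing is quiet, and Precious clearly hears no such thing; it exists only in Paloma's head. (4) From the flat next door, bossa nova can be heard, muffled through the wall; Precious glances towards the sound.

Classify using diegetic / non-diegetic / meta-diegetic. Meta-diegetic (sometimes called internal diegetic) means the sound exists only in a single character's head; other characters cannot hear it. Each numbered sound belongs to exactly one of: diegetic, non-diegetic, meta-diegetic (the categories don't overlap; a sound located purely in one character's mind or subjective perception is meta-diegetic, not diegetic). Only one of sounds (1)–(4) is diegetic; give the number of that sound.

(1) is non-diegetic: nothing in the clearing produces it and the characters don't hear it — pure soundtrack.
(2) it's Paloma's unspoken thought, heard only by the audience via her subjectivity → meta-diegetic.
Sound (3): subjective to Paloma: the clearing is silent and Precious hears nothing, so meta-diegetic.
(4) off-screen diegetic: the source is out of frame but still in the story's space → diegetic.
Only (4) is diegetic.

4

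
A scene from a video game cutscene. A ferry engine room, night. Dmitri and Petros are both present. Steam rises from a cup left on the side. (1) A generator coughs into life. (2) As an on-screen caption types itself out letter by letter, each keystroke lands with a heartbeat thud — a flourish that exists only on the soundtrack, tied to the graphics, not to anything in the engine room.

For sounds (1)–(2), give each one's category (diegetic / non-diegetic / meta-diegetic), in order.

Sound (1): the sound comes from a generator physically present in the location, so diegetic.
Sound (2): the caption isn't part of the story world, so neither is the sound tied to it, so non-diegetic.

diegetic, non-diegetic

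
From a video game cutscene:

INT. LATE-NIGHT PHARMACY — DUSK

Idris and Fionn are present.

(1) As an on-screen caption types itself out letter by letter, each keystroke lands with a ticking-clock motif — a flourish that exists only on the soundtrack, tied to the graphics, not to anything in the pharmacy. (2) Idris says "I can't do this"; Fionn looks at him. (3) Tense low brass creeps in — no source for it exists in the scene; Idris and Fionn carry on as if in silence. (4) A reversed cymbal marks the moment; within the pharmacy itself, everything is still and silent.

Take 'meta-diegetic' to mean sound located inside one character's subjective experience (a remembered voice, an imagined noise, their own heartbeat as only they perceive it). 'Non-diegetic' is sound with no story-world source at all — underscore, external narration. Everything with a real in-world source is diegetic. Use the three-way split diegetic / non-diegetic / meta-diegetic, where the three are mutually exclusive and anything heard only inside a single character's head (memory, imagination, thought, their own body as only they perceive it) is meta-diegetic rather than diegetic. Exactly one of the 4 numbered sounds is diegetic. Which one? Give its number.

2

Sound (1): sound married to a title/caption — outside the diegesis by definition, so non-diegetic.
Sound (2): spoken by a character present in the story world, so diegetic.
(3) is non-diegetic: nothing in the pharmacy produces it and the characters don't hear it — pure soundtrack.
(4) nothing in the scene produces it; it's an accent added for the audience → non-diegetic.
Only (2) is diegetic.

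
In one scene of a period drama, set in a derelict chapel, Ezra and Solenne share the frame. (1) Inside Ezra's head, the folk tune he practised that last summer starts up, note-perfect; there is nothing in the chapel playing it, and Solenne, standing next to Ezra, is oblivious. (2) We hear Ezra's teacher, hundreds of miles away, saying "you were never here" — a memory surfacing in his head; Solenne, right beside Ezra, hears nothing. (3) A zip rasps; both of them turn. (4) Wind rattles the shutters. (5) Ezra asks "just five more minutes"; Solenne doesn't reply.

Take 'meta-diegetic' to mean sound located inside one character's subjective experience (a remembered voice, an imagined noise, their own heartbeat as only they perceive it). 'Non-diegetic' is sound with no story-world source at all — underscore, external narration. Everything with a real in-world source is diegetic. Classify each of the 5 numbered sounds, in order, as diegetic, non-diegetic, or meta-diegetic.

Sound (1): remembered music, private to Ezra — Solenne is oblivious because it isn't in the room, so meta-diegetic.
(2) the voice is a memory playing only inside Ezra's mind; Solenne can't hear it → meta-diegetic.
(3) is diegetic: an in-world source (a zip); characters could hear it.
(4) it's the actual ambient sound of the location → diegetic.
Sound (5): on-screen dialogue — Ezra speaks and Solenne is there to hear, so diegetic.

meta-diegetic, meta-diegetic, diegetic, diegetic, diegetic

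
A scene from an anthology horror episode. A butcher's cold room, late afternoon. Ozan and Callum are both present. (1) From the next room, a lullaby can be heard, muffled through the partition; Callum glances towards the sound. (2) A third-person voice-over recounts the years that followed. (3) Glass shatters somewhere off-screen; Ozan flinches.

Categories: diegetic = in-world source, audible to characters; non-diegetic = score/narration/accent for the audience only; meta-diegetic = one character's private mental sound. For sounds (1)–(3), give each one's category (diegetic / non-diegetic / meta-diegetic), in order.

Sound (1): it's coming from the next room — a location within the story world — and Callum reacts, so diegetic.
(2) is non-diegetic: the narrator exists outside the story world, addressing only the audience.
(3) an in-world source (glass); characters could hear it → diegetic.

diegetic, non-diegetic, diegetic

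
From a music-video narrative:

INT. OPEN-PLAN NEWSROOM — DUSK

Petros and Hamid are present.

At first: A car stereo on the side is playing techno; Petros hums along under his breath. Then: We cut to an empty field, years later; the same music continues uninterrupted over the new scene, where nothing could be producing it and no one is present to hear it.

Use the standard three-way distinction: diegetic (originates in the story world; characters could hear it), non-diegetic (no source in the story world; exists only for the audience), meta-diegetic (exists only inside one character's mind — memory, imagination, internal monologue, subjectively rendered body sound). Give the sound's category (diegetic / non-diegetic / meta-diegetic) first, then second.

First: a car stereo is a real in-scene source and Petros reacts to it → diegetic.
Second: there is no longer any in-world source and no one can hear it — it has become underscore → non-diegetic.

diegetic, non-diegetic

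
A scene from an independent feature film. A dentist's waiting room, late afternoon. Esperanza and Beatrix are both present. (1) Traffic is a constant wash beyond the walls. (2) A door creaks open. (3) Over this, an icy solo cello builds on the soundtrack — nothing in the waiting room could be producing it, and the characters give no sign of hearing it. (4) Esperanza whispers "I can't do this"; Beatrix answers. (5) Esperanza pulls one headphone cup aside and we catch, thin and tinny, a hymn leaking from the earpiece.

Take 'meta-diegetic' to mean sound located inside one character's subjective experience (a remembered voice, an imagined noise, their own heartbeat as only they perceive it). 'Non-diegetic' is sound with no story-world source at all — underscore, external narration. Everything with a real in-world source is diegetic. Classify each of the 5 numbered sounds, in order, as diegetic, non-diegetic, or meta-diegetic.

(1) is diegetic: it's the actual ambient sound of the location.
(2) the sound comes from a door physically present in the location → diegetic.
(3) nothing in the waiting room produces it and the characters don't hear it — pure soundtrack → non-diegetic.
Sound (4): Esperanza is a character speaking aloud in the scene, so diegetic.
(5) it's leaking from a physical pair of headphones in the scene → diegetic.

diegetic, diegetic, non-diegetic, diegetic, diegetic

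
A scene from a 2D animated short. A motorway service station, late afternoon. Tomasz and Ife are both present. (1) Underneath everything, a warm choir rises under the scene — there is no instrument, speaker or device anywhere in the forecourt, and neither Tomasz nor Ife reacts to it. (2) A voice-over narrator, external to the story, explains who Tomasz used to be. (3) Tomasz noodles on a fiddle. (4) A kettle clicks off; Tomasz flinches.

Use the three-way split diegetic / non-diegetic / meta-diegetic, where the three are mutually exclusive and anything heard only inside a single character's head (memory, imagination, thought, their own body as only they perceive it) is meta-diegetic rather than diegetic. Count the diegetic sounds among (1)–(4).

2

Sound (1): it has no source in the story world and no character can hear it — it's underscore, so non-diegetic.
(2) commentary laid over the scene from outside the fiction → non-diegetic.
Sound (3): Tomasz is producing the music live, in the story world, so diegetic.
Sound (4): the sound comes from a kettle physically present in the location, so diegetic.
Diegetic: (3), (4) — that's 2.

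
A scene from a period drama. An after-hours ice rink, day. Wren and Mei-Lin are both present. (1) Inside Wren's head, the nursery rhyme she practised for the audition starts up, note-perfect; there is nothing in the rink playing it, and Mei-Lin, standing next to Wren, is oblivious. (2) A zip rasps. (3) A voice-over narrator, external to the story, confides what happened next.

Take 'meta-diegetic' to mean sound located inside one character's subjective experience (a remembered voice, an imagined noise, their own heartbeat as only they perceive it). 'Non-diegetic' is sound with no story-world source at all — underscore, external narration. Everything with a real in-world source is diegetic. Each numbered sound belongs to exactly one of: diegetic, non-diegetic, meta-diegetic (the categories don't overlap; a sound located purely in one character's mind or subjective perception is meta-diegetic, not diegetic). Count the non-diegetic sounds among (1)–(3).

(1) remembered music, private to Wren — Mei-Lin is oblivious because it isn't in the room → meta-diegetic.
(2) is diegetic: the sound comes from a zip physically present in the location.
(3) external voice-over — not a character, not heard by anyone in the scene → non-diegetic.
Non-diegetic: (3) — that's 1.

1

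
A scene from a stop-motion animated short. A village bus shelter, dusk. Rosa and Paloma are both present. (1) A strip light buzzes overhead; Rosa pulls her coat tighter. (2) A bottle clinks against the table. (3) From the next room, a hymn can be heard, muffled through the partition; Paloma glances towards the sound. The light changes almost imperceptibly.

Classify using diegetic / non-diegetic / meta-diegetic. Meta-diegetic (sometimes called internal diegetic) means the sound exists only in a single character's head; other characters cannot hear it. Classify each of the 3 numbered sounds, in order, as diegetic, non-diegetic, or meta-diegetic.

Sound (1): it's the actual ambient sound of the location, so diegetic.
(2) is diegetic: an in-world source (a bottle); characters could hear it.
(3) is diegetic: off-screen diegetic: the source is out of frame but still in the story's space.

diegetic, diegetic, diegetic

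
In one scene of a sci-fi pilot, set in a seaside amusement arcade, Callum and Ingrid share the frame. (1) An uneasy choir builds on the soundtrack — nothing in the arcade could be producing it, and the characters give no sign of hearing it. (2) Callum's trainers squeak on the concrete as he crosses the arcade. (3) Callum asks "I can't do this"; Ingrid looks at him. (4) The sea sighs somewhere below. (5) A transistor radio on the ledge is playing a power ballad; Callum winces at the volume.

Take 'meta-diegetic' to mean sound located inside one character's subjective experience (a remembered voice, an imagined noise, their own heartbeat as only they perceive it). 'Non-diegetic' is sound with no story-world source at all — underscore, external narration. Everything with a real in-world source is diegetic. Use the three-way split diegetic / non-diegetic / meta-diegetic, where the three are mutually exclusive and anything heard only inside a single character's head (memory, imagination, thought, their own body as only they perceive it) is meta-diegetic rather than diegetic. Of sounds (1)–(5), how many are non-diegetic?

(1) nothing in the arcade produces it and the characters don't hear it — pure soundtrack → non-diegetic.
(2) is diegetic: Callum's footsteps are produced in the story world.
(3) on-screen dialogue — Callum speaks and Ingrid is there to hear → diegetic.
(4) the sea is part of the location's real environment → diegetic.
(5) the music comes from an on-screen device that Callum responds to → diegetic.
Non-diegetic: (1) — that's 1.

1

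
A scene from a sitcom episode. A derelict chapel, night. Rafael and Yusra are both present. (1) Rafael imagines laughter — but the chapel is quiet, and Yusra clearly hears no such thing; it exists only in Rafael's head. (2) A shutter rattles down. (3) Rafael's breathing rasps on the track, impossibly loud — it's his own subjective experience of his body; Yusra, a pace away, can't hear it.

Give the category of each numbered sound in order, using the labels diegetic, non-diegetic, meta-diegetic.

Sound (1): subjective to Rafael: the chapel is silent and Yusra hears nothing, so meta-diegetic.
Sound (2): an in-world source (a shutter); characters could hear it, so diegetic.
Sound (3): point-of-audition from inside Rafael's body; not a sound in the room, so meta-diegetic.

meta-diegetic, diegetic, meta-diegetic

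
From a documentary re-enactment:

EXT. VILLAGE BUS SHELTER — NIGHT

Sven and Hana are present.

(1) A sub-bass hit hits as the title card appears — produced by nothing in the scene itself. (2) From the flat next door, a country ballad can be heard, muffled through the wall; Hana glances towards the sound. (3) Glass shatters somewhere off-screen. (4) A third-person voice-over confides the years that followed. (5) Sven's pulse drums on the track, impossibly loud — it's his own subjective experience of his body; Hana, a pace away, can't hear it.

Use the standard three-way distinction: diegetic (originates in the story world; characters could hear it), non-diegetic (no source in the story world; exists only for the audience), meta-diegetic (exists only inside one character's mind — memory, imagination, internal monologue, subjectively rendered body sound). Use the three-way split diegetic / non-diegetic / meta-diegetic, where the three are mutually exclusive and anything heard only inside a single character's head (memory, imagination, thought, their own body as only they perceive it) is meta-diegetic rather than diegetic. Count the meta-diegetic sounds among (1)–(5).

1

(1) is non-diegetic: it's a sound-design accent with no in-world source; no one in the scene can hear it.
Sound (2): the music has an off-screen but real-world source and a character hears it, so diegetic.
(3) is diegetic: an in-world source (glass); characters could hear it.
(4) is non-diegetic: the narrator exists outside the story world, addressing only the audience.
(5) is meta-diegetic: point-of-audition from inside Sven's body; not a sound in the room.
Meta-diegetic: (5) — that's 1.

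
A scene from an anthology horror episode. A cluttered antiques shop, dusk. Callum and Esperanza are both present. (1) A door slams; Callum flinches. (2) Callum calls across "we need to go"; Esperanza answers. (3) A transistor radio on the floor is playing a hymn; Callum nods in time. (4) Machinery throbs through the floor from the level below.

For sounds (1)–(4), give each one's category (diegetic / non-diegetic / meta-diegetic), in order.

(1) is diegetic: a door is a real object/event in the scene's world.
Sound (2): on-screen dialogue — Callum speaks and Esperanza is there to hear, so diegetic.
(3) the music comes from an on-screen device that Callum responds to → diegetic.
(4) machinery is part of the location's real environment → diegetic.

diegetic, diegetic, diegetic, diegetic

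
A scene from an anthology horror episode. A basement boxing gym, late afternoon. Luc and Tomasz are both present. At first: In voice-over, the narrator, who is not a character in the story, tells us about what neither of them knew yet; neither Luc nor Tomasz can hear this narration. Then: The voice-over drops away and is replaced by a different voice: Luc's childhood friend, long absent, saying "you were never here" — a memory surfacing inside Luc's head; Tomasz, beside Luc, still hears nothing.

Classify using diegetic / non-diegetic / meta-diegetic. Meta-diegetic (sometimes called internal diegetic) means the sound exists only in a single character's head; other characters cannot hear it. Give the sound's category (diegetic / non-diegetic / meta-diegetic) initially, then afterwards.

Initially: the external narrator addresses only the audience — outside the story world → non-diegetic.
Afterwards: the replacement voice is a memory inside Luc's mind specifically → meta-diegetic.

non-diegetic, meta-diegetic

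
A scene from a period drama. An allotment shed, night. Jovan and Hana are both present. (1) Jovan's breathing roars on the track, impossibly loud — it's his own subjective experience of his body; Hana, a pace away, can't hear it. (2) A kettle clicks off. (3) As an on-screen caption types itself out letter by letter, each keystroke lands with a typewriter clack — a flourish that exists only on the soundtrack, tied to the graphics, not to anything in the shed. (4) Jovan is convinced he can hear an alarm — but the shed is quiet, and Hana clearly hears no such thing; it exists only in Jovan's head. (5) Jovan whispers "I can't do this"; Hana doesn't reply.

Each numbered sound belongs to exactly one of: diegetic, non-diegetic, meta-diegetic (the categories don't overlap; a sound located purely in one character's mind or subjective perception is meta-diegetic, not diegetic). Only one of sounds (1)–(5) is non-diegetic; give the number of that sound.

3

(1) point-of-audition from inside Jovan's body; not a sound in the room → meta-diegetic.
(2) a kettle is a real object/event in the scene's world → diegetic.
(3) it accompanies on-screen graphics, not anything inside the story world → non-diegetic.
Sound (4): the sound is imagined by Jovan; nothing in the story world is producing it and Hana can't hear it, so meta-diegetic.
(5) is diegetic: spoken by a character present in the story world.
Only (3) is non-diegetic.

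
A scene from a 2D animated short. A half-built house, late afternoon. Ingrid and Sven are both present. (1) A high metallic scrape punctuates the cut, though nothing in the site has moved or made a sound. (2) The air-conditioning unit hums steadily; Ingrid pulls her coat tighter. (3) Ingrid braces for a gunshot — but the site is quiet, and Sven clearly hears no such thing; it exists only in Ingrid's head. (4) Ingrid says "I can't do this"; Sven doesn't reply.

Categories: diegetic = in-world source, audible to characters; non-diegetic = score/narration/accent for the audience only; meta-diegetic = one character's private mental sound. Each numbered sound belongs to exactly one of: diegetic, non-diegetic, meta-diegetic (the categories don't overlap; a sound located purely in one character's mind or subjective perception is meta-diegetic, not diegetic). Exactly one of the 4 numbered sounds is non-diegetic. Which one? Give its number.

1

(1) is non-diegetic: it's a sound-design accent with no in-world source; no one in the scene can hear it.
(2) ambient/room sound belonging to the story's physical space → diegetic.
(3) subjective to Ingrid: the site is silent and Sven hears nothing → meta-diegetic.
(4) is diegetic: Ingrid is a character speaking aloud in the scene.
Only (1) is non-diegetic.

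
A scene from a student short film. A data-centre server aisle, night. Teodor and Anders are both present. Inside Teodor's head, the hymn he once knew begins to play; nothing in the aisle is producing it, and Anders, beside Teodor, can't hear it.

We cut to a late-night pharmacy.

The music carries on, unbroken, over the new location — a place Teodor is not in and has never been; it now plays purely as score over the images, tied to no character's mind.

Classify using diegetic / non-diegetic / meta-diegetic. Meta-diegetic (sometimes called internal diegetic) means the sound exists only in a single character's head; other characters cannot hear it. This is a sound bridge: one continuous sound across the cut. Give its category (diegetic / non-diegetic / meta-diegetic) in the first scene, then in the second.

meta-diegetic, non-diegetic

Scene one: the music exists only inside Teodor's mind; Anders can't hear it → meta-diegetic.
Scene two: it's detached from Teodor entirely and plays over unrelated images with no in-world source — conventional underscore → non-diegetic.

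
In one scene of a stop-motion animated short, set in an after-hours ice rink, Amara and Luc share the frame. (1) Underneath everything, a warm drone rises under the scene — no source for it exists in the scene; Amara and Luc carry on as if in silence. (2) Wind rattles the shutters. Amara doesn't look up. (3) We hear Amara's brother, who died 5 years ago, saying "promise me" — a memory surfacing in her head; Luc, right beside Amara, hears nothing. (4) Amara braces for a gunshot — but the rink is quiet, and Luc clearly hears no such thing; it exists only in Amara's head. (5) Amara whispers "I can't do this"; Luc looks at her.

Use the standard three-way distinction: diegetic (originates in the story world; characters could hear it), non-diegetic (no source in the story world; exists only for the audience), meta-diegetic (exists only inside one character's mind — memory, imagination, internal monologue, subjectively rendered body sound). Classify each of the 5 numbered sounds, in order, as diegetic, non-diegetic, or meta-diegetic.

non-diegetic, diegetic, meta-diegetic, meta-diegetic, diegetic

Sound (1): nothing in the rink produces it and the characters don't hear it — pure soundtrack, so non-diegetic.
Sound (2): it's the actual ambient sound of the location, so diegetic.
(3) it's Amara's recollection rendered as sound; the other character can't hear it → meta-diegetic.
(4) the sound is imagined by Amara; nothing in the story world is producing it and Luc can't hear it → meta-diegetic.
Sound (5): Amara is a character speaking aloud in the scene, so diegetic.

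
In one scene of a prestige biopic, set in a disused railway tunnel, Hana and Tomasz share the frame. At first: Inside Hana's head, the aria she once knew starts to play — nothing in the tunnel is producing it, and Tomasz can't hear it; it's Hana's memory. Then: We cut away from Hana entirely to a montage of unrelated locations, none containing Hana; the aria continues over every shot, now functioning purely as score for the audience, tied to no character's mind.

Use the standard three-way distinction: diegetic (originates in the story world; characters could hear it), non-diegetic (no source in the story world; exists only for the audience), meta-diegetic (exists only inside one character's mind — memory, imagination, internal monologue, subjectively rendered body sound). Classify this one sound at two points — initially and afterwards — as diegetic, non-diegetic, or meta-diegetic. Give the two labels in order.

meta-diegetic, non-diegetic

Initially: the music lives inside Hana's mind alone; Tomasz can't hear it → meta-diegetic.
Afterwards: once it plays over shots Hana isn't in, detached from any character's subjectivity, it's conventional underscore → non-diegetic.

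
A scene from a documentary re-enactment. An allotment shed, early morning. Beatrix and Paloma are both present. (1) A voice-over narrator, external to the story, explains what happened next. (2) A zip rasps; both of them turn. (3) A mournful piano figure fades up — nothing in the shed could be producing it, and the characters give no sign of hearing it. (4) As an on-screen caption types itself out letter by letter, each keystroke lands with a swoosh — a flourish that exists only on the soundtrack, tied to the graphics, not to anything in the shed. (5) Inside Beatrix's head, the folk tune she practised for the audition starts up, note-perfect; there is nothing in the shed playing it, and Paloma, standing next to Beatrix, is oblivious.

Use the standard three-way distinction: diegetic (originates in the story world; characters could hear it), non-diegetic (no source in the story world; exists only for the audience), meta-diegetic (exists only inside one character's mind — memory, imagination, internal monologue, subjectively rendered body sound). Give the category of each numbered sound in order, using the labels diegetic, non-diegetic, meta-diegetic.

(1) external voice-over — not a character, not heard by anyone in the scene → non-diegetic.
Sound (2): an in-world source (a zip); characters could hear it, so diegetic.
(3) it has no source in the story world and no character can hear it — it's underscore → non-diegetic.
Sound (4): it accompanies on-screen graphics, not anything inside the story world, so non-diegetic.
(5) is meta-diegetic: remembered music, private to Beatrix — Paloma is oblivious because it isn't in the room.

non-diegetic, diegetic, non-diegetic, non-diegetic, meta-diegetic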